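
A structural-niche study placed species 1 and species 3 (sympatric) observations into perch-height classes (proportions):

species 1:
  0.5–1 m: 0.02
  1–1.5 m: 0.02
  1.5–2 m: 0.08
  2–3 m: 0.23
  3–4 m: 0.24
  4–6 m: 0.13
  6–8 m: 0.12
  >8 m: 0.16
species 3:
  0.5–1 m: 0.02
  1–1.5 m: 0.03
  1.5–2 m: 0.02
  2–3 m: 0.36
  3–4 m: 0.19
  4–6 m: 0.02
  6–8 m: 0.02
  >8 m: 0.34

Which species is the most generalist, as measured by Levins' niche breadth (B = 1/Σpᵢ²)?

Σp_1ᵢ² = 0.02² + 0.02² + 0.08² + 0.23² + 0.24² + 0.13² + 0.12² + 0.16² = 0.0004 + 0.0004 + 0.0064 + 0.0529 + 0.0576 + 0.0169 + 0.0144 + 0.0256 = 0.1746
B_1 = 1 / 0.1746 = 5.7274
Σp_3ᵢ² = 0.02² + 0.03² + 0.02² + 0.36² + 0.19² + 0.02² + 0.02² + 0.34² = 0.0004 + 0.0009 + 0.0004 + 0.1296 + 0.0361 + 0.0004 + 0.0004 + 0.1156 = 0.2838
B_3 = 1 / 0.2838 = 3.5236
Highest B → broadest niche (most generalist): species 1 (B = 5.73).

species 1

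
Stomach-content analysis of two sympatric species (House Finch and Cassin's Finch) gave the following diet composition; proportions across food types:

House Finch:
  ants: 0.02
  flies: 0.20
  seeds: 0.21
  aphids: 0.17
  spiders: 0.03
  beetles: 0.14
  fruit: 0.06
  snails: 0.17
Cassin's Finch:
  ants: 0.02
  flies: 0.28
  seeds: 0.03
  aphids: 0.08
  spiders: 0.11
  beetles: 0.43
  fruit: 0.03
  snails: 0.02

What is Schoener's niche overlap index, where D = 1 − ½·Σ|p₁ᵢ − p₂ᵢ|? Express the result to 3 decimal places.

Σ|p₁ᵢ − p₂ᵢ| = 0.00 + 0.08 + 0.18 + 0.09 + 0.08 + 0.29 + 0.03 + 0.15 = 0.90
D = 1 − ½ × 0.90 = 1 − 0.450 = 0.55000

0.550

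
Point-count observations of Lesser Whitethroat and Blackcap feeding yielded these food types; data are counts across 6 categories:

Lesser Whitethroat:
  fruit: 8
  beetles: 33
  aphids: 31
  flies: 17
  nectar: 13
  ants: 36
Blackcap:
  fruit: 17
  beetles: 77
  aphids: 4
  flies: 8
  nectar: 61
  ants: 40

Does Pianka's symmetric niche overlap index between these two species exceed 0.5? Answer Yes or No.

Proportions for Lesser Whitethroat (n=138): 8/138=0.0580, 33/138=0.2391, 31/138=0.2246, 17/138=0.1232, 13/138=0.0942, 36/138=0.2609
Proportions for Blackcap (n=207): 17/207=0.0821, 77/207=0.3720, 4/207=0.0193, 8/207=0.0386, 61/207=0.2947, 40/207=0.1932
Σ p₁ᵢp₂ᵢ = 0.004762 + 0.088945 + 0.004335 + 0.004756 + 0.027761 + 0.050406 = 0.180965
Σp_1ᵢ² = 0.0580² + 0.2391² + 0.2246² + 0.1232² + 0.0942² + 0.2609² = 0.003364 + 0.057169 + 0.050445 + 0.015178 + 0.008874 + 0.068069 = 0.203099
Σp_2ᵢ² = 0.0821² + 0.3720² + 0.0193² + 0.0386² + 0.2947² + 0.1932² = 0.006740 + 0.138384 + 0.000372 + 0.001490 + 0.086848 + 0.037326 = 0.271160
O = 0.180965 / √(0.203099 × 0.271160) = 0.180965 / 0.2346749 = 0.7711
O = 0.7711 > 0.5 → Yes.

Yes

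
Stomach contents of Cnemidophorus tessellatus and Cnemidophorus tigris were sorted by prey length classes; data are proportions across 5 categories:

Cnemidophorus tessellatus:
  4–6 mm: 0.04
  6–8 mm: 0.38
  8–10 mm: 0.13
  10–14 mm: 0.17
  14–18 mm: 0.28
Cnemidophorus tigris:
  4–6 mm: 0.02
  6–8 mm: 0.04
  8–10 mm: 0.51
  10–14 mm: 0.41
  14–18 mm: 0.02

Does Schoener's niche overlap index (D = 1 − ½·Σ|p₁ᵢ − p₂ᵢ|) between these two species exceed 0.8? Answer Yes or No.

Σ|p₁ᵢ − p₂ᵢ| = 0.02 + 0.34 + 0.38 + 0.24 + 0.26 = 1.24
D = 1 − ½ × 1.24 = 1 − 0.620 = 0.3800
D = 0.3800 < 0.8 → No.

No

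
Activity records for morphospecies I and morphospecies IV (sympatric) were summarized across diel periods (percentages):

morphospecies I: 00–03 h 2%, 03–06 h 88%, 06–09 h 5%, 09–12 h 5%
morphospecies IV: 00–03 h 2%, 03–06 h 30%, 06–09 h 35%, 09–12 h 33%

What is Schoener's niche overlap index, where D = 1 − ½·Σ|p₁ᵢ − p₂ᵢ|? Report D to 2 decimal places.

Convert percentages to proportions (divide by 100).
Σ|p₁ᵢ − p₂ᵢ| = 0.00 + 0.58 + 0.30 + 0.28 = 1.16
D = 1 − ½ × 1.16 = 1 − 0.580 = 0.4200

0.42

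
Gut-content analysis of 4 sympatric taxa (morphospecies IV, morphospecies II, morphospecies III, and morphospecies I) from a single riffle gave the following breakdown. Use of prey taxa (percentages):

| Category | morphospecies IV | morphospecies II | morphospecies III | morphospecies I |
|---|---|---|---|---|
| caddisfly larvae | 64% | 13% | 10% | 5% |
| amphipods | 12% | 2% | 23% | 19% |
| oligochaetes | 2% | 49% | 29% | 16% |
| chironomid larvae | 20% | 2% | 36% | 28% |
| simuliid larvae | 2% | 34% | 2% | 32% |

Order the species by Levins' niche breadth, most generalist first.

morphospecies I > morphospecies III > morphospecies II > morphospecies IV

Convert percentages to proportions (divide by 100).
Σp_IVᵢ² = 0.64² + 0.12² + 0.02² + 0.20² + 0.02² = 0.4096 + 0.0144 + 0.0004 + 0.0400 + 0.0004 = 0.4648
B_IV = 1 / 0.4648 = 2.1515
Σp_IIᵢ² = 0.13² + 0.02² + 0.49² + 0.02² + 0.34² = 0.0169 + 0.0004 + 0.2401 + 0.0004 + 0.1156 = 0.3734
B_II = 1 / 0.3734 = 2.6781
Σp_IIIᵢ² = 0.10² + 0.23² + 0.29² + 0.36² + 0.02² = 0.0100 + 0.0529 + 0.0841 + 0.1296 + 0.0004 = 0.2770
B_III = 1 / 0.2770 = 3.6101
Σp_Iᵢ² = 0.05² + 0.19² + 0.16² + 0.28² + 0.32² = 0.0025 + 0.0361 + 0.0256 + 0.0784 + 0.1024 = 0.2450
B_I = 1 / 0.2450 = 4.0816
Ranking by B (broadest → narrowest): morphospecies I (4.08) > morphospecies III (3.61) > morphospecies II (2.68) > morphospecies IV (2.15)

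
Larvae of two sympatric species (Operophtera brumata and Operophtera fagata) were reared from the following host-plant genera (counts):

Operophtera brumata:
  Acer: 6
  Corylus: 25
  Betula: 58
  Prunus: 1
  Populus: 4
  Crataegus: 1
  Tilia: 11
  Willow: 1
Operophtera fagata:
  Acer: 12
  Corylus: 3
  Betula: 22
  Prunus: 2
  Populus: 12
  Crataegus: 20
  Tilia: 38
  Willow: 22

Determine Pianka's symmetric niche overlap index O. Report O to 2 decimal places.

Proportions for Operophtera brumata (n=107): 6/107=0.0561, 25/107=0.2336, 58/107=0.5421, 1/107=0.0093, 4/107=0.0374, 1/107=0.0093, 11/107=0.1028, 1/107=0.0093
Proportions for Operophtera fagata (n=131): 12/131=0.0916, 3/131=0.0229, 22/131=0.1679, 2/131=0.0153, 12/131=0.0916, 20/131=0.1527, 38/131=0.2901, 22/131=0.1679
Σ p₁ᵢp₂ᵢ = 0.005139 + 0.005349 + 0.091019 + 0.000142 + 0.003426 + 0.001420 + 0.029822 + 0.001561 = 0.137878
Σp_1ᵢ² = 0.0561² + 0.2336² + 0.5421² + 0.0093² + 0.0374² + 0.0093² + 0.1028² + 0.0093² = 0.003147 + 0.054569 + 0.293872 + 0.000086 + 0.001399 + 0.000086 + 0.010568 + 0.000086 = 0.363813
Σp_2ᵢ² = 0.0916² + 0.0229² + 0.1679² + 0.0153² + 0.0916² + 0.1527² + 0.2901² + 0.1679² = 0.008391 + 0.000524 + 0.028190 + 0.000234 + 0.008391 + 0.023317 + 0.084158 + 0.028190 = 0.181395
O = 0.137878 / √(0.363813 × 0.181395) = 0.137878 / 0.2568927 = 0.5367

0.54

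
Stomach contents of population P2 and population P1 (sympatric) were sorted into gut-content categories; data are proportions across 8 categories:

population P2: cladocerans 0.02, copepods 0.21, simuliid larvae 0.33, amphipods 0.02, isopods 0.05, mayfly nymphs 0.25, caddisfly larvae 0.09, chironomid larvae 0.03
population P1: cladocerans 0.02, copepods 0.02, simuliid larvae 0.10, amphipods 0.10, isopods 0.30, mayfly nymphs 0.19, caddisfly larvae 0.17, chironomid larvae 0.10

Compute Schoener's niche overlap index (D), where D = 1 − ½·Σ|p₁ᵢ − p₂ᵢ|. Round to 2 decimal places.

Σ|p₁ᵢ − p₂ᵢ| = 0.00 + 0.19 + 0.23 + 0.08 + 0.25 + 0.06 + 0.08 + 0.07 = 0.96
D = 1 − ½ × 0.96 = 1 − 0.480 = 0.5200

0.52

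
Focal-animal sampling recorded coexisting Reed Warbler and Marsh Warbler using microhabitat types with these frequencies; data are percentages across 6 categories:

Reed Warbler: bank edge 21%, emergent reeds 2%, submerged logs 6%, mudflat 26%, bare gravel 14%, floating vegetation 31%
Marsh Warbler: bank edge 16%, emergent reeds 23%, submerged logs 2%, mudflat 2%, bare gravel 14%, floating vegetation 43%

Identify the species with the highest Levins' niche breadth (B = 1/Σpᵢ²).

Reed Warbler

Convert percentages to proportions (divide by 100).
Σp_Reedᵢ² = 0.21² + 0.02² + 0.06² + 0.26² + 0.14² + 0.31² = 0.0441 + 0.0004 + 0.0036 + 0.0676 + 0.0196 + 0.0961 = 0.2314
B_Reed = 1 / 0.2314 = 4.3215
Σp_Marsᵢ² = 0.16² + 0.23² + 0.02² + 0.02² + 0.14² + 0.43² = 0.0256 + 0.0529 + 0.0004 + 0.0004 + 0.0196 + 0.1849 = 0.2838
B_Mars = 1 / 0.2838 = 3.5236
Highest B → broadest niche (most generalist): Reed Warbler (B = 4.32).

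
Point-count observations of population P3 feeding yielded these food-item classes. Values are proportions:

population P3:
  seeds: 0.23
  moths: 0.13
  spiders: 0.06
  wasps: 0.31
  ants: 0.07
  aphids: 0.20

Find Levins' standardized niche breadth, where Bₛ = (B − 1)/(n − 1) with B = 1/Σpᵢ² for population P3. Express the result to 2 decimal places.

Σpᵢ² = 0.23² + 0.13² + 0.06² + 0.31² + 0.07² + 0.20² = 0.0529 + 0.0169 + 0.0036 + 0.0961 + 0.0049 + 0.0400 = 0.2144
B = 1 / 0.2144 = 4.6642
Bₛ = (B − 1)/(n − 1) = (4.6642 − 1)/(6 − 1) = 3.6642/5 = 0.7328

0.73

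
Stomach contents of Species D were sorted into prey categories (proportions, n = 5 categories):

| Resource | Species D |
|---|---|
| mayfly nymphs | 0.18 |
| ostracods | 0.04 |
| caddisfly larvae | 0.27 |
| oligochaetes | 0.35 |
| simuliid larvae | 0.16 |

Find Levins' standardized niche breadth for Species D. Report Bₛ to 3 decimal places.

Σpᵢ² = 0.18² + 0.04² + 0.27² + 0.35² + 0.16² = 0.0324 + 0.0016 + 0.0729 + 0.1225 + 0.0256 = 0.2550
B = 1 / 0.2550 = 3.92157
Bₛ = (B − 1)/(n − 1) = (3.92157 − 1)/(5 − 1) = 2.92157/4 = 0.73039

0.730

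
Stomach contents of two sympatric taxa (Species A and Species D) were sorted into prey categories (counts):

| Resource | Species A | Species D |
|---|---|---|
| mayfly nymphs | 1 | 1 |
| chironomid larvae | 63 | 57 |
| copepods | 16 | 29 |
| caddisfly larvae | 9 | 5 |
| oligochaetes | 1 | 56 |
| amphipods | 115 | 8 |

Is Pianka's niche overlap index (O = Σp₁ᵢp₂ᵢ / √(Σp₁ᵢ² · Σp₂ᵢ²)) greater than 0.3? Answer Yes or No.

Yes

Proportions for Species A (n=205): 1/205=0.0049, 63/205=0.3073, 16/205=0.0780, 9/205=0.0439, 1/205=0.0049, 115/205=0.5610
Proportions for Species D (n=156): 1/156=0.0064, 57/156=0.3654, 29/156=0.1859, 5/156=0.0321, 56/156=0.3590, 8/156=0.0513
Σ p₁ᵢp₂ᵢ = 0.000031 + 0.112287 + 0.014500 + 0.001409 + 0.001759 + 0.028779 = 0.158765
Σp_1ᵢ² = 0.0049² + 0.3073² + 0.0780² + 0.0439² + 0.0049² + 0.5610² = 0.000024 + 0.094433 + 0.006084 + 0.001927 + 0.000024 + 0.314721 = 0.417213
Σp_2ᵢ² = 0.0064² + 0.3654² + 0.1859² + 0.0321² + 0.3590² + 0.0513² = 0.000041 + 0.133517 + 0.034559 + 0.001030 + 0.128881 + 0.002632 = 0.300660
O = 0.158765 / √(0.417213 × 0.300660) = 0.158765 / 0.3541741 = 0.4483
O = 0.4483 > 0.3 → Yes.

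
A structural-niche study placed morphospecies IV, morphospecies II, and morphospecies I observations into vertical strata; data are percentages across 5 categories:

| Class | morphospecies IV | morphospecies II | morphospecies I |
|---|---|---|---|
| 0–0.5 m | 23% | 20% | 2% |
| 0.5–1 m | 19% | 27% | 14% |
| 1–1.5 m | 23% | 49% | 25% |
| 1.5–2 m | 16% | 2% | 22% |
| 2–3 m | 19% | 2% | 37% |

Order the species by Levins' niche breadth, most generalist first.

Convert percentages to proportions (divide by 100).
Σp_IVᵢ² = 0.23² + 0.19² + 0.23² + 0.16² + 0.19² = 0.0529 + 0.0361 + 0.0529 + 0.0256 + 0.0361 = 0.2036
B_IV = 1 / 0.2036 = 4.9116
Σp_IIᵢ² = 0.20² + 0.27² + 0.49² + 0.02² + 0.02² = 0.0400 + 0.0729 + 0.2401 + 0.0004 + 0.0004 = 0.3538
B_II = 1 / 0.3538 = 2.8265
Σp_Iᵢ² = 0.02² + 0.14² + 0.25² + 0.22² + 0.37² = 0.0004 + 0.0196 + 0.0625 + 0.0484 + 0.1369 = 0.2678
B_I = 1 / 0.2678 = 3.7341
Ranking by B (broadest → narrowest): morphospecies IV (4.91) > morphospecies I (3.73) > morphospecies II (2.83)

morphospecies IV > morphospecies I > morphospecies II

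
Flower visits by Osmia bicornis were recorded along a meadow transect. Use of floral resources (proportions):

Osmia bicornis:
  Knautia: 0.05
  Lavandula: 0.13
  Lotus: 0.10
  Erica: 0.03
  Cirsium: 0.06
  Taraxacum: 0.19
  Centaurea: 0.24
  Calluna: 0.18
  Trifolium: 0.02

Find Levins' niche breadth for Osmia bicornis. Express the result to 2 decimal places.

Σpᵢ² = 0.05² + 0.13² + 0.10² + 0.03² + 0.06² + 0.19² + 0.24² + 0.18² + 0.02² = 0.0025 + 0.0169 + 0.0100 + 0.0009 + 0.0036 + 0.0361 + 0.0576 + 0.0324 + 0.0004 = 0.1604
B = 1 / 0.1604 = 6.2344

6.23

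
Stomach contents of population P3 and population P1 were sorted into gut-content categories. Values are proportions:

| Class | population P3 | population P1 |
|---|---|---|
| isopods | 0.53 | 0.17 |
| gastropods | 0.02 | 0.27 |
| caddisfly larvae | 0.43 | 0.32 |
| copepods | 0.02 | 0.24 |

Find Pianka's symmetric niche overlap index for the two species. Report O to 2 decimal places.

0.68

Σ p₁ᵢp₂ᵢ = 0.0901 + 0.0054 + 0.1376 + 0.0048 = 0.2379
Σp_1ᵢ² = 0.53² + 0.02² + 0.43² + 0.02² = 0.2809 + 0.0004 + 0.1849 + 0.0004 = 0.4666
Σp_2ᵢ² = 0.17² + 0.27² + 0.32² + 0.24² = 0.0289 + 0.0729 + 0.1024 + 0.0576 = 0.2618
O = 0.2379 / √(0.4666 × 0.2618) = 0.2379 / 0.34951 = 0.6807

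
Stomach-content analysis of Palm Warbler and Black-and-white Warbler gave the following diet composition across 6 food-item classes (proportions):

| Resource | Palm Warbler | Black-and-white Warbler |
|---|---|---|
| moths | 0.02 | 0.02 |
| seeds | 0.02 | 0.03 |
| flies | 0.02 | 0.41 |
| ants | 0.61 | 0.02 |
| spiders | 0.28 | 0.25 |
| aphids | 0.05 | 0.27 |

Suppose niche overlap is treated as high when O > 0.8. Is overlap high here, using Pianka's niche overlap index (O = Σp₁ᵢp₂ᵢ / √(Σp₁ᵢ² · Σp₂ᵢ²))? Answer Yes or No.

Σ p₁ᵢp₂ᵢ = 0.0004 + 0.0006 + 0.0082 + 0.0122 + 0.0700 + 0.0135 = 0.1049
Σp_1ᵢ² = 0.02² + 0.02² + 0.02² + 0.61² + 0.28² + 0.05² = 0.0004 + 0.0004 + 0.0004 + 0.3721 + 0.0784 + 0.0025 = 0.4542
Σp_2ᵢ² = 0.02² + 0.03² + 0.41² + 0.02² + 0.25² + 0.27² = 0.0004 + 0.0009 + 0.1681 + 0.0004 + 0.0625 + 0.0729 = 0.3052
O = 0.1049 / √(0.4542 × 0.3052) = 0.1049 / 0.37232 = 0.2817
O = 0.2817 < 0.8 → No.

No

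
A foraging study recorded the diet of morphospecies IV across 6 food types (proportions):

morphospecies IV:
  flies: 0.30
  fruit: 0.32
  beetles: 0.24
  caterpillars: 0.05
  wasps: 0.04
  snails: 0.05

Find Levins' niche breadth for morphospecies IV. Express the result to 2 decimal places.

Σpᵢ² = 0.30² + 0.32² + 0.24² + 0.05² + 0.04² + 0.05² = 0.0900 + 0.1024 + 0.0576 + 0.0025 + 0.0016 + 0.0025 = 0.2566
B = 1 / 0.2566 = 3.8971

3.90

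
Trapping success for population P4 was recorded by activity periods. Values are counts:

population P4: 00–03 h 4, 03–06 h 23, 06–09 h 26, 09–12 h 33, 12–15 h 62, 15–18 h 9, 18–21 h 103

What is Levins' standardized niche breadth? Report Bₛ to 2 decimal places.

Proportions for population P4 (n=260): 4/260=0.0154, 23/260=0.0885, 26/260=0.1000, 33/260=0.1269, 62/260=0.2385, 9/260=0.0346, 103/260=0.3962
Σpᵢ² = 0.0154² + 0.0885² + 0.1000² + 0.1269² + 0.2385² + 0.0346² + 0.3962² = 0.000237 + 0.007832 + 0.010000 + 0.016104 + 0.056882 + 0.001197 + 0.156974 = 0.249226
B = 1 / 0.249226 = 4.0124
Bₛ = (B − 1)/(n − 1) = (4.0124 − 1)/(7 − 1) = 3.0124/6 = 0.5021

0.50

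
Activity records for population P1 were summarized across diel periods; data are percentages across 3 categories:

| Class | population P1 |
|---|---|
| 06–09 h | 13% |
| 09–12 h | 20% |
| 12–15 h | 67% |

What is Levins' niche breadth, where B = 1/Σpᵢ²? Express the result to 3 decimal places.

1.977

Convert percentages to proportions (divide by 100).
Σpᵢ² = 0.13² + 0.20² + 0.67² = 0.0169 + 0.0400 + 0.4489 = 0.5058
B = 1 / 0.5058 = 1.97707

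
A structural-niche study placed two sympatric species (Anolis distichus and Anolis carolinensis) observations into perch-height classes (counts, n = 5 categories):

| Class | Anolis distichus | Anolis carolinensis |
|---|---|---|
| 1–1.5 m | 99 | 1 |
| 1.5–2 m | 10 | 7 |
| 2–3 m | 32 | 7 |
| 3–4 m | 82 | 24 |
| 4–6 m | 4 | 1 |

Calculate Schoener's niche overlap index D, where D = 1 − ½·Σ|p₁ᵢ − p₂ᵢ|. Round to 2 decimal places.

Proportions for Anolis distichus (n=227): 99/227=0.4361, 10/227=0.0441, 32/227=0.1410, 82/227=0.3612, 4/227=0.0176
Proportions for Anolis carolinensis (n=40): 1/40=0.0250, 7/40=0.1750, 7/40=0.1750, 24/40=0.6000, 1/40=0.0250
Σ|p₁ᵢ − p₂ᵢ| = 0.4111 + 0.1309 + 0.0340 + 0.2388 + 0.0074 = 0.8222
D = 1 − ½ × 0.8222 = 1 − 0.41110 = 0.58890

0.59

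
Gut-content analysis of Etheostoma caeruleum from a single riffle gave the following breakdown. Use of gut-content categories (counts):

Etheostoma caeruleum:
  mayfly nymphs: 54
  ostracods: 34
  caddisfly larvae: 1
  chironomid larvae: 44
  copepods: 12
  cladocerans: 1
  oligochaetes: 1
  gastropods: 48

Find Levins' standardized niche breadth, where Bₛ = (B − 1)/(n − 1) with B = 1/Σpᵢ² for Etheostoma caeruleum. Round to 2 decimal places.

Proportions for Etheostoma caeruleum (n=195): 54/195=0.2769, 34/195=0.1744, 1/195=0.0051, 44/195=0.2256, 12/195=0.0615, 1/195=0.0051, 1/195=0.0051, 48/195=0.2462
Σpᵢ² = 0.2769² + 0.1744² + 0.0051² + 0.2256² + 0.0615² + 0.0051² + 0.0051² + 0.2462² = 0.076674 + 0.030415 + 0.000026 + 0.050895 + 0.003782 + 0.000026 + 0.000026 + 0.060614 = 0.222458
B = 1 / 0.222458 = 4.4952
Bₛ = (B − 1)/(n − 1) = (4.4952 − 1)/(8 − 1) = 3.4952/7 = 0.4993

0.50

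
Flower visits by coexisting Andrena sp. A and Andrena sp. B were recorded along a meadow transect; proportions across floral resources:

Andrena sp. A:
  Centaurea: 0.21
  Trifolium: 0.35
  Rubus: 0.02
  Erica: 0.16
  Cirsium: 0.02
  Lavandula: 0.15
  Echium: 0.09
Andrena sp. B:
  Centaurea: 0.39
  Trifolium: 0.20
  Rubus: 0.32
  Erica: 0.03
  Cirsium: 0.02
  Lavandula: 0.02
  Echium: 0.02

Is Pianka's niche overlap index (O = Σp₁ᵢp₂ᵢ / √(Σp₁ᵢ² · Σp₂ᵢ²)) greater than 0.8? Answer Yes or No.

No

Σ p₁ᵢp₂ᵢ = 0.0819 + 0.0700 + 0.0064 + 0.0048 + 0.0004 + 0.0030 + 0.0018 = 0.1683
Σp_1ᵢ² = 0.21² + 0.35² + 0.02² + 0.16² + 0.02² + 0.15² + 0.09² = 0.0441 + 0.1225 + 0.0004 + 0.0256 + 0.0004 + 0.0225 + 0.0081 = 0.2236
Σp_2ᵢ² = 0.39² + 0.20² + 0.32² + 0.03² + 0.02² + 0.02² + 0.02² = 0.1521 + 0.0400 + 0.1024 + 0.0009 + 0.0004 + 0.0004 + 0.0004 = 0.2966
O = 0.1683 / √(0.2236 × 0.2966) = 0.1683 / 0.25753 = 0.6535
O = 0.6535 < 0.8 → No.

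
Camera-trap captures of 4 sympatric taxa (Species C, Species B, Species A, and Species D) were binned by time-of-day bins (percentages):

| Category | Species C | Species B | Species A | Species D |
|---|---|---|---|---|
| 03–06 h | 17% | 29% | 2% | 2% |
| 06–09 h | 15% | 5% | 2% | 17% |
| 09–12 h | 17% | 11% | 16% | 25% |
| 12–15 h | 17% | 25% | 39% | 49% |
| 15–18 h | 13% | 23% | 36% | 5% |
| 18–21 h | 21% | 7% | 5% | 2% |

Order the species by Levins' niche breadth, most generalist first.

Species C > Species B > Species A > Species D

Convert percentages to proportions (divide by 100).
Σp_Cᵢ² = 0.17² + 0.15² + 0.17² + 0.17² + 0.13² + 0.21² = 0.0289 + 0.0225 + 0.0289 + 0.0289 + 0.0169 + 0.0441 = 0.1702
B_C = 1 / 0.1702 = 5.8754
Σp_Bᵢ² = 0.29² + 0.05² + 0.11² + 0.25² + 0.23² + 0.07² = 0.0841 + 0.0025 + 0.0121 + 0.0625 + 0.0529 + 0.0049 = 0.2190
B_B = 1 / 0.2190 = 4.5662
Σp_Aᵢ² = 0.02² + 0.02² + 0.16² + 0.39² + 0.36² + 0.05² = 0.0004 + 0.0004 + 0.0256 + 0.1521 + 0.1296 + 0.0025 = 0.3106
B_A = 1 / 0.3106 = 3.2196
Σp_Dᵢ² = 0.02² + 0.17² + 0.25² + 0.49² + 0.05² + 0.02² = 0.0004 + 0.0289 + 0.0625 + 0.2401 + 0.0025 + 0.0004 = 0.3348
B_D = 1 / 0.3348 = 2.9869
Ranking by B (broadest → narrowest): Species C (5.88) > Species B (4.57) > Species A (3.22) > Species D (2.99)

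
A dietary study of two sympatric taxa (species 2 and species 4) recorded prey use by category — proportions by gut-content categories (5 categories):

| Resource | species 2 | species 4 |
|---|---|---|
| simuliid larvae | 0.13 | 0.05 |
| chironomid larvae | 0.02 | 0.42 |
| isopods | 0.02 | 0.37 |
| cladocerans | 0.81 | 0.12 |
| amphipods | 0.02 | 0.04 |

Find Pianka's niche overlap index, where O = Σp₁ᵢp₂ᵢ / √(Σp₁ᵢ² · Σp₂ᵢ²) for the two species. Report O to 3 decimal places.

0.254

Σ p₁ᵢp₂ᵢ = 0.0065 + 0.0084 + 0.0074 + 0.0972 + 0.0008 = 0.1203
Σp_1ᵢ² = 0.13² + 0.02² + 0.02² + 0.81² + 0.02² = 0.0169 + 0.0004 + 0.0004 + 0.6561 + 0.0004 = 0.6742
Σp_2ᵢ² = 0.05² + 0.42² + 0.37² + 0.12² + 0.04² = 0.0025 + 0.1764 + 0.1369 + 0.0144 + 0.0016 = 0.3318
O = 0.1203 / √(0.6742 × 0.3318) = 0.1203 / 0.472969 = 0.25435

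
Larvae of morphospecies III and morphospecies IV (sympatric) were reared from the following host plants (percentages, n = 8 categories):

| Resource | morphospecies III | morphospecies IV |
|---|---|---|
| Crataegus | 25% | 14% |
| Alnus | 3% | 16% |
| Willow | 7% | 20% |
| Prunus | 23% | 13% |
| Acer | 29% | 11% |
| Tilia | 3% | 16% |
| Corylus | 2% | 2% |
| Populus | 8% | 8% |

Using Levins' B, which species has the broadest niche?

morphospecies IV

Convert percentages to proportions (divide by 100).
Σp_IIIᵢ² = 0.25² + 0.03² + 0.07² + 0.23² + 0.29² + 0.03² + 0.02² + 0.08² = 0.0625 + 0.0009 + 0.0049 + 0.0529 + 0.0841 + 0.0009 + 0.0004 + 0.0064 = 0.2130
B_III = 1 / 0.2130 = 4.6948
Σp_IVᵢ² = 0.14² + 0.16² + 0.20² + 0.13² + 0.11² + 0.16² + 0.02² + 0.08² = 0.0196 + 0.0256 + 0.0400 + 0.0169 + 0.0121 + 0.0256 + 0.0004 + 0.0064 = 0.1466
B_IV = 1 / 0.1466 = 6.8213
Highest B → broadest niche (most generalist): morphospecies IV (B = 6.82).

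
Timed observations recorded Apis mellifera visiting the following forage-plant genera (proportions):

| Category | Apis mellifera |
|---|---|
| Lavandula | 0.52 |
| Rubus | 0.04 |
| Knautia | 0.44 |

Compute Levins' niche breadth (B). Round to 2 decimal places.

2.15

Σpᵢ² = 0.52² + 0.04² + 0.44² = 0.2704 + 0.0016 + 0.1936 = 0.4656
B = 1 / 0.4656 = 2.1478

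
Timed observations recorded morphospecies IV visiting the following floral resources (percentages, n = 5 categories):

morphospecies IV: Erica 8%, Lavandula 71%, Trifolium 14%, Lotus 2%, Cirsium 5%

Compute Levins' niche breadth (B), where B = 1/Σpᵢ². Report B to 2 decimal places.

Convert percentages to proportions (divide by 100).
Σpᵢ² = 0.08² + 0.71² + 0.14² + 0.02² + 0.05² = 0.0064 + 0.5041 + 0.0196 + 0.0004 + 0.0025 = 0.5330
B = 1 / 0.5330 = 1.8762

1.88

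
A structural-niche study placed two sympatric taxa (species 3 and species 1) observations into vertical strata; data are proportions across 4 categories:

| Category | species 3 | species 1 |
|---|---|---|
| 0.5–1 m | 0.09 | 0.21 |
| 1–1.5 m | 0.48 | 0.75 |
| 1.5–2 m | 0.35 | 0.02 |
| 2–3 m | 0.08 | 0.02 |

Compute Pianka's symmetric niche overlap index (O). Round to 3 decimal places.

Σ p₁ᵢp₂ᵢ = 0.0189 + 0.3600 + 0.0070 + 0.0016 = 0.3875
Σp_1ᵢ² = 0.09² + 0.48² + 0.35² + 0.08² = 0.0081 + 0.2304 + 0.1225 + 0.0064 = 0.3674
Σp_2ᵢ² = 0.21² + 0.75² + 0.02² + 0.02² = 0.0441 + 0.5625 + 0.0004 + 0.0004 = 0.6074
O = 0.3875 / √(0.3674 × 0.6074) = 0.3875 / 0.472397 = 0.82028

0.820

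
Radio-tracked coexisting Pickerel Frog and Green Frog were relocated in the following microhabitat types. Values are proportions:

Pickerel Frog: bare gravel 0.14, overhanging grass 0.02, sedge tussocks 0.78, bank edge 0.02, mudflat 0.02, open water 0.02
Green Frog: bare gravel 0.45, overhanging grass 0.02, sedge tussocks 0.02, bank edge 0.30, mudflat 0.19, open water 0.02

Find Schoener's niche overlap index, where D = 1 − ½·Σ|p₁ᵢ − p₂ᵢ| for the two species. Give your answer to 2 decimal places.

Σ|p₁ᵢ − p₂ᵢ| = 0.31 + 0.00 + 0.76 + 0.28 + 0.17 + 0.00 = 1.52
D = 1 − ½ × 1.52 = 1 − 0.760 = 0.2400

0.24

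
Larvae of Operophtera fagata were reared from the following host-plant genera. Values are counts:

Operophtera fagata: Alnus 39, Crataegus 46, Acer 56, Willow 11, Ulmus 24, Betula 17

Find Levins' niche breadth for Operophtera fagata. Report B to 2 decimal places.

Proportions for Operophtera fagata (n=193): 39/193=0.2021, 46/193=0.2383, 56/193=0.2902, 11/193=0.0570, 24/193=0.1244, 17/193=0.0881
Σpᵢ² = 0.2021² + 0.2383² + 0.2902² + 0.0570² + 0.1244² + 0.0881² = 0.040844 + 0.056787 + 0.084216 + 0.003249 + 0.015475 + 0.007762 = 0.208333
B = 1 / 0.208333 = 4.8000

4.80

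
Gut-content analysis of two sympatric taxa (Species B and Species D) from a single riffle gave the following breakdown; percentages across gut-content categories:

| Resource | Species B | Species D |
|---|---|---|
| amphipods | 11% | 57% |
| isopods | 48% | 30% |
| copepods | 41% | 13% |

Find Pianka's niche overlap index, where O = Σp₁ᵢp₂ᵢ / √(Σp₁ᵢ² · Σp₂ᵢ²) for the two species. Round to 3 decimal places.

0.617

Convert percentages to proportions (divide by 100).
Σ p₁ᵢp₂ᵢ = 0.0627 + 0.1440 + 0.0533 = 0.2600
Σp_1ᵢ² = 0.11² + 0.48² + 0.41² = 0.0121 + 0.2304 + 0.1681 = 0.4106
Σp_2ᵢ² = 0.57² + 0.30² + 0.13² = 0.3249 + 0.0900 + 0.0169 = 0.4318
O = 0.2600 / √(0.4106 × 0.4318) = 0.2600 / 0.421067 = 0.61748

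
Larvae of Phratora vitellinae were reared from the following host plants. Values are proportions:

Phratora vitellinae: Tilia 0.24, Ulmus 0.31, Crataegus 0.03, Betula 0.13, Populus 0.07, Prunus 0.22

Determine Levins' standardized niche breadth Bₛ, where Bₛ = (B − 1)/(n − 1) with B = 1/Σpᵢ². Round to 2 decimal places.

Σpᵢ² = 0.24² + 0.31² + 0.03² + 0.13² + 0.07² + 0.22² = 0.0576 + 0.0961 + 0.0009 + 0.0169 + 0.0049 + 0.0484 = 0.2248
B = 1 / 0.2248 = 4.4484
Bₛ = (B − 1)/(n − 1) = (4.4484 − 1)/(6 − 1) = 3.4484/5 = 0.6897

0.69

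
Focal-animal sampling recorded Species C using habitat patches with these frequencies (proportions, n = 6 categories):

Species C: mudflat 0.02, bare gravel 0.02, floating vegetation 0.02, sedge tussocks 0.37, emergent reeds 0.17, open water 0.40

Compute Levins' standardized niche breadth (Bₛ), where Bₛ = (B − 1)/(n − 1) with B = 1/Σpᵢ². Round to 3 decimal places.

0.412

Σpᵢ² = 0.02² + 0.02² + 0.02² + 0.37² + 0.17² + 0.40² = 0.0004 + 0.0004 + 0.0004 + 0.1369 + 0.0289 + 0.1600 = 0.3270
B = 1 / 0.3270 = 3.05810
Bₛ = (B − 1)/(n − 1) = (3.05810 − 1)/(6 − 1) = 2.05810/5 = 0.41162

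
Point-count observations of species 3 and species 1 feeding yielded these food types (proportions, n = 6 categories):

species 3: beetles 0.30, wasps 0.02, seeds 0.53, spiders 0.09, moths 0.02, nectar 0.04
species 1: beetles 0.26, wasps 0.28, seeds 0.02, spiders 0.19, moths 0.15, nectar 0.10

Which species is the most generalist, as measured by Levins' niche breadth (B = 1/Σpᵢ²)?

Σp_3ᵢ² = 0.30² + 0.02² + 0.53² + 0.09² + 0.02² + 0.04² = 0.0900 + 0.0004 + 0.2809 + 0.0081 + 0.0004 + 0.0016 = 0.3814
B_3 = 1 / 0.3814 = 2.6219
Σp_1ᵢ² = 0.26² + 0.28² + 0.02² + 0.19² + 0.15² + 0.10² = 0.0676 + 0.0784 + 0.0004 + 0.0361 + 0.0225 + 0.0100 = 0.2150
B_1 = 1 / 0.2150 = 4.6512
Highest B → broadest niche (most generalist): species 1 (B = 4.65).

species 1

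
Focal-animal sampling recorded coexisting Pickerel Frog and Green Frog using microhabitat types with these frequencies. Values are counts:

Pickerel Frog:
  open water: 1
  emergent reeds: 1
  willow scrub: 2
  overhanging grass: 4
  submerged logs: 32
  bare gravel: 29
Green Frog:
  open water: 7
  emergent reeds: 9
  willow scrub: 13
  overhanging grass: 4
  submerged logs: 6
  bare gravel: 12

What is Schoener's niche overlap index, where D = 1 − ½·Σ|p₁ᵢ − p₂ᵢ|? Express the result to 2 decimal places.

0.47

Proportions for Pickerel Frog (n=69): 1/69=0.0145, 1/69=0.0145, 2/69=0.0290, 4/69=0.0580, 32/69=0.4638, 29/69=0.4203
Proportions for Green Frog (n=51): 7/51=0.1373, 9/51=0.1765, 13/51=0.2549, 4/51=0.0784, 6/51=0.1176, 12/51=0.2353
Σ|p₁ᵢ − p₂ᵢ| = 0.1228 + 0.1620 + 0.2259 + 0.0204 + 0.3462 + 0.1850 = 1.0623
D = 1 − ½ × 1.0623 = 1 − 0.53115 = 0.46885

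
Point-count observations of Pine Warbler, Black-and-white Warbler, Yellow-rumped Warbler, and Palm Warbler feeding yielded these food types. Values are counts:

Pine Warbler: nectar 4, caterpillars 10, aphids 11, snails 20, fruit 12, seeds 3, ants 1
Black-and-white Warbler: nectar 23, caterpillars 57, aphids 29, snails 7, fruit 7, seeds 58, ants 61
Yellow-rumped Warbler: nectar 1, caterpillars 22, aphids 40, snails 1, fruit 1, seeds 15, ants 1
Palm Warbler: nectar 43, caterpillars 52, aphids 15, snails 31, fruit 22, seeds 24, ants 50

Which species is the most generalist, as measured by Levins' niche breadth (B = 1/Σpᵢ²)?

Proportions for Pine Warbler (n=61): 4/61=0.0656, 10/61=0.1639, 11/61=0.1803, 20/61=0.3279, 12/61=0.1967, 3/61=0.0492, 1/61=0.0164
Proportions for Black-and-white Warbler (n=242): 23/242=0.0950, 57/242=0.2355, 29/242=0.1198, 7/242=0.0289, 7/242=0.0289, 58/242=0.2397, 61/242=0.2521
Proportions for Yellow-rumped Warbler (n=81): 1/81=0.0123, 22/81=0.2716, 40/81=0.4938, 1/81=0.0123, 1/81=0.0123, 15/81=0.1852, 1/81=0.0123
Proportions for Palm Warbler (n=237): 43/237=0.1814, 52/237=0.2194, 15/237=0.0633, 31/237=0.1308, 22/237=0.0928, 24/237=0.1013, 50/237=0.2110
Σp_Pineᵢ² = 0.0656² + 0.1639² + 0.1803² + 0.3279² + 0.1967² + 0.0492² + 0.0164² = 0.004303 + 0.026863 + 0.032508 + 0.107518 + 0.038691 + 0.002421 + 0.000269 = 0.212573
B_Pine = 1 / 0.212573 = 4.7043
Σp_Blacᵢ² = 0.0950² + 0.2355² + 0.1198² + 0.0289² + 0.0289² + 0.2397² + 0.2521² = 0.009025 + 0.055460 + 0.014352 + 0.000835 + 0.000835 + 0.057456 + 0.063554 = 0.201517
B_Blac = 1 / 0.201517 = 4.9624
Σp_Yellᵢ² = 0.0123² + 0.2716² + 0.4938² + 0.0123² + 0.0123² + 0.1852² + 0.0123² = 0.000151 + 0.073767 + 0.243838 + 0.000151 + 0.000151 + 0.034299 + 0.000151 = 0.352508
B_Yell = 1 / 0.352508 = 2.8368
Σp_Palmᵢ² = 0.1814² + 0.2194² + 0.0633² + 0.1308² + 0.0928² + 0.1013² + 0.2110² = 0.032906 + 0.048136 + 0.004007 + 0.017109 + 0.008612 + 0.010262 + 0.044521 = 0.165553
B_Palm = 1 / 0.165553 = 6.0404
Highest B → broadest niche (most generalist): Palm Warbler (B = 6.04).

Palm Warbler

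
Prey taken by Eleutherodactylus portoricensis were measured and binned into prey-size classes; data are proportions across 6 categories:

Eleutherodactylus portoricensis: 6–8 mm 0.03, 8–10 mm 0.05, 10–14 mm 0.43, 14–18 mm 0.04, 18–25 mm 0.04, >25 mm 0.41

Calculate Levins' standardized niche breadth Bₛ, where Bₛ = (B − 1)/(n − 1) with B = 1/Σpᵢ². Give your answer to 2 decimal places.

Σpᵢ² = 0.03² + 0.05² + 0.43² + 0.04² + 0.04² + 0.41² = 0.0009 + 0.0025 + 0.1849 + 0.0016 + 0.0016 + 0.1681 = 0.3596
B = 1 / 0.3596 = 2.7809
Bₛ = (B − 1)/(n − 1) = (2.7809 − 1)/(6 − 1) = 1.7809/5 = 0.3562

0.36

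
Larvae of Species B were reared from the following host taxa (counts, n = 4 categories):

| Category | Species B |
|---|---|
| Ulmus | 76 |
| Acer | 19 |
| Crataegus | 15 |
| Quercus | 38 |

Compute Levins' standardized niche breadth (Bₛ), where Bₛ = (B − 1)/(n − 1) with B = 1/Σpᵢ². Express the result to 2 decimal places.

0.60

Proportions for Species B (n=148): 76/148=0.5135, 19/148=0.1284, 15/148=0.1014, 38/148=0.2568
Σpᵢ² = 0.5135² + 0.1284² + 0.1014² + 0.2568² = 0.263682 + 0.016487 + 0.010282 + 0.065946 = 0.356397
B = 1 / 0.356397 = 2.8059
Bₛ = (B − 1)/(n − 1) = (2.8059 − 1)/(4 − 1) = 1.8059/3 = 0.6020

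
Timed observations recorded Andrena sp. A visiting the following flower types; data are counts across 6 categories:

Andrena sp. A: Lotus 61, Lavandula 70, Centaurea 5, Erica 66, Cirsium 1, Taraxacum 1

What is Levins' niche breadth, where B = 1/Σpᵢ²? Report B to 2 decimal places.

3.20

Proportions for Andrena sp. A (n=204): 61/204=0.2990, 70/204=0.3431, 5/204=0.0245, 66/204=0.3235, 1/204=0.0049, 1/204=0.0049
Σpᵢ² = 0.2990² + 0.3431² + 0.0245² + 0.3235² + 0.0049² + 0.0049² = 0.089401 + 0.117718 + 0.000600 + 0.104652 + 0.000024 + 0.000024 = 0.312419
B = 1 / 0.312419 = 3.2008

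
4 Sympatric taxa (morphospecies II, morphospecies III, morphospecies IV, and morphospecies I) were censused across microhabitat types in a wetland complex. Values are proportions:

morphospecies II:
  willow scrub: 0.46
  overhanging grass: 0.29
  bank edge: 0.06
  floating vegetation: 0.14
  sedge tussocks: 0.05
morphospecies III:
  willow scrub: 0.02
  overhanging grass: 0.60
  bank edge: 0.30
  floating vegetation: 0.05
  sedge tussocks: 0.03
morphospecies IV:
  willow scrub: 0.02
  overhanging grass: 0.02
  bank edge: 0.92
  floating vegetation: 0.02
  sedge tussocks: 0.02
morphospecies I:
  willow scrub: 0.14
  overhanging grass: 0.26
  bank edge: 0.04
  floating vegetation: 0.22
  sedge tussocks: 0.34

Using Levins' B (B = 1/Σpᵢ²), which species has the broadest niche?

Σp_IIᵢ² = 0.46² + 0.29² + 0.06² + 0.14² + 0.05² = 0.2116 + 0.0841 + 0.0036 + 0.0196 + 0.0025 = 0.3214
B_II = 1 / 0.3214 = 3.1114
Σp_IIIᵢ² = 0.02² + 0.60² + 0.30² + 0.05² + 0.03² = 0.0004 + 0.3600 + 0.0900 + 0.0025 + 0.0009 = 0.4538
B_III = 1 / 0.4538 = 2.2036
Σp_IVᵢ² = 0.02² + 0.02² + 0.92² + 0.02² + 0.02² = 0.0004 + 0.0004 + 0.8464 + 0.0004 + 0.0004 = 0.8480
B_IV = 1 / 0.8480 = 1.1792
Σp_Iᵢ² = 0.14² + 0.26² + 0.04² + 0.22² + 0.34² = 0.0196 + 0.0676 + 0.0016 + 0.0484 + 0.1156 = 0.2528
B_I = 1 / 0.2528 = 3.9557
Highest B → broadest niche (most generalist): morphospecies I (B = 3.96).

morphospecies I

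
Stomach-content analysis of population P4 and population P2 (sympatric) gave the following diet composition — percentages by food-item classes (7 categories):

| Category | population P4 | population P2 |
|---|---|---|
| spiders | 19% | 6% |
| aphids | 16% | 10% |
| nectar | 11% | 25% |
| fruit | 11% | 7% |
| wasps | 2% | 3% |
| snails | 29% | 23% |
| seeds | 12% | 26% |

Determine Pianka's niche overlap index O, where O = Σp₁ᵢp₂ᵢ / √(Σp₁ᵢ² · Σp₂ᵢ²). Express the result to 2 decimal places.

0.83

Convert percentages to proportions (divide by 100).
Σ p₁ᵢp₂ᵢ = 0.0114 + 0.0160 + 0.0275 + 0.0077 + 0.0006 + 0.0667 + 0.0312 = 0.1611
Σp_1ᵢ² = 0.19² + 0.16² + 0.11² + 0.11² + 0.02² + 0.29² + 0.12² = 0.0361 + 0.0256 + 0.0121 + 0.0121 + 0.0004 + 0.0841 + 0.0144 = 0.1848
Σp_2ᵢ² = 0.06² + 0.10² + 0.25² + 0.07² + 0.03² + 0.23² + 0.26² = 0.0036 + 0.0100 + 0.0625 + 0.0049 + 0.0009 + 0.0529 + 0.0676 = 0.2024
O = 0.1611 / √(0.1848 × 0.2024) = 0.1611 / 0.19340 = 0.8330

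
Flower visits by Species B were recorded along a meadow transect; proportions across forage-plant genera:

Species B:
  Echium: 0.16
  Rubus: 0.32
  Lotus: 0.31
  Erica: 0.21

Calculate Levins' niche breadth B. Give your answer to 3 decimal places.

Σpᵢ² = 0.16² + 0.32² + 0.31² + 0.21² = 0.0256 + 0.1024 + 0.0961 + 0.0441 = 0.2682
B = 1 / 0.2682 = 3.72856

3.729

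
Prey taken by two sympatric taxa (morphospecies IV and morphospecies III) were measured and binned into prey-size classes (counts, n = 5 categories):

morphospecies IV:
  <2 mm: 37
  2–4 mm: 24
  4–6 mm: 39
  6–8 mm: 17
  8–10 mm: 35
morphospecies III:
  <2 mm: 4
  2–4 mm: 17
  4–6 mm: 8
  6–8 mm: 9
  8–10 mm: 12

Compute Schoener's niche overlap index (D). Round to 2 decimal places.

Proportions for morphospecies IV (n=152): 37/152=0.2434, 24/152=0.1579, 39/152=0.2566, 17/152=0.1118, 35/152=0.2303
Proportions for morphospecies III (n=50): 4/50=0.0800, 17/50=0.3400, 8/50=0.1600, 9/50=0.1800, 12/50=0.2400
Σ|p₁ᵢ − p₂ᵢ| = 0.1634 + 0.1821 + 0.0966 + 0.0682 + 0.0097 = 0.5200
D = 1 − ½ × 0.5200 = 1 − 0.26000 = 0.74000

0.74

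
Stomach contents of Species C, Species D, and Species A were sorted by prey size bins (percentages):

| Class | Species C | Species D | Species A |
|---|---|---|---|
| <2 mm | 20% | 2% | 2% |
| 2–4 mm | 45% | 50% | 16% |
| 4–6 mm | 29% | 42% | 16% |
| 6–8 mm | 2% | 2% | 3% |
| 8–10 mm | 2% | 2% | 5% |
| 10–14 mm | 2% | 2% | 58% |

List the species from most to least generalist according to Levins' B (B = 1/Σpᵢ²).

Species C > Species A > Species D

Convert percentages to proportions (divide by 100).
Σp_Cᵢ² = 0.20² + 0.45² + 0.29² + 0.02² + 0.02² + 0.02² = 0.0400 + 0.2025 + 0.0841 + 0.0004 + 0.0004 + 0.0004 = 0.3278
B_C = 1 / 0.3278 = 3.0506
Σp_Dᵢ² = 0.02² + 0.50² + 0.42² + 0.02² + 0.02² + 0.02² = 0.0004 + 0.2500 + 0.1764 + 0.0004 + 0.0004 + 0.0004 = 0.4280
B_D = 1 / 0.4280 = 2.3364
Σp_Aᵢ² = 0.02² + 0.16² + 0.16² + 0.03² + 0.05² + 0.58² = 0.0004 + 0.0256 + 0.0256 + 0.0009 + 0.0025 + 0.3364 = 0.3914
B_A = 1 / 0.3914 = 2.5549
Ranking by B (broadest → narrowest): Species C (3.05) > Species A (2.55) > Species D (2.34)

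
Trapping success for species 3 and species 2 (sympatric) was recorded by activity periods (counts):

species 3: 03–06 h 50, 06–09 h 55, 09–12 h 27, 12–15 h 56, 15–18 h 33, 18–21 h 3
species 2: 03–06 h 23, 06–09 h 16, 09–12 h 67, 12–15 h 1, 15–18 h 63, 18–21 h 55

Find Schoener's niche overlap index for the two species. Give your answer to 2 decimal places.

Proportions for species 3 (n=224): 50/224=0.2232, 55/224=0.2455, 27/224=0.1205, 56/224=0.2500, 33/224=0.1473, 3/224=0.0134
Proportions for species 2 (n=225): 23/225=0.1022, 16/225=0.0711, 67/225=0.2978, 1/225=0.0044, 63/225=0.2800, 55/225=0.2444
Σ|p₁ᵢ − p₂ᵢ| = 0.1210 + 0.1744 + 0.1773 + 0.2456 + 0.1327 + 0.2310 = 1.0820
D = 1 − ½ × 1.0820 = 1 − 0.54100 = 0.45900

0.46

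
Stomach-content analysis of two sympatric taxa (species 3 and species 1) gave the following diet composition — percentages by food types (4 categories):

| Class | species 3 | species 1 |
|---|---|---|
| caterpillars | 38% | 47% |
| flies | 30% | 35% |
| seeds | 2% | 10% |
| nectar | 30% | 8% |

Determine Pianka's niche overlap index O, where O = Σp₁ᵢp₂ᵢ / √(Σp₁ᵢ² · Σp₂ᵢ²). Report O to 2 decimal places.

Convert percentages to proportions (divide by 100).
Σ p₁ᵢp₂ᵢ = 0.1786 + 0.1050 + 0.0020 + 0.0240 = 0.3096
Σp_1ᵢ² = 0.38² + 0.30² + 0.02² + 0.30² = 0.1444 + 0.0900 + 0.0004 + 0.0900 = 0.3248
Σp_2ᵢ² = 0.47² + 0.35² + 0.10² + 0.08² = 0.2209 + 0.1225 + 0.0100 + 0.0064 = 0.3598
O = 0.3096 / √(0.3248 × 0.3598) = 0.3096 / 0.34185 = 0.9057

0.91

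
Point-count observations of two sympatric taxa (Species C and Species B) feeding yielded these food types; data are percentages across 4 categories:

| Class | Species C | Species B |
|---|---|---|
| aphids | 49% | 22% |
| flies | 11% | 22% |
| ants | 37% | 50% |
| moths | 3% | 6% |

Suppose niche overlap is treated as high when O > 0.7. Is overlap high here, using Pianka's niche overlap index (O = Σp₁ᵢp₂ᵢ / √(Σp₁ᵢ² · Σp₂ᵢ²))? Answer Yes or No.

Convert percentages to proportions (divide by 100).
Σ p₁ᵢp₂ᵢ = 0.1078 + 0.0242 + 0.1850 + 0.0018 = 0.3188
Σp_1ᵢ² = 0.49² + 0.11² + 0.37² + 0.03² = 0.2401 + 0.0121 + 0.1369 + 0.0009 = 0.3900
Σp_2ᵢ² = 0.22² + 0.22² + 0.50² + 0.06² = 0.0484 + 0.0484 + 0.2500 + 0.0036 = 0.3504
O = 0.3188 / √(0.3900 × 0.3504) = 0.3188 / 0.36967 = 0.8624
O = 0.8624 > 0.7 → Yes.

Yes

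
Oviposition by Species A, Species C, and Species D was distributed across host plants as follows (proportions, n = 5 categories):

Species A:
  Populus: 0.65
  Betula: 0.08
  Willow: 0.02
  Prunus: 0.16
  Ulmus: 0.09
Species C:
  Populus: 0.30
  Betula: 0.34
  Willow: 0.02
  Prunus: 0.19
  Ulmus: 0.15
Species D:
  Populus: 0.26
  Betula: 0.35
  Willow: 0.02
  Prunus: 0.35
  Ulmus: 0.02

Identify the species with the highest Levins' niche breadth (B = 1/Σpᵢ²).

Σp_Aᵢ² = 0.65² + 0.08² + 0.02² + 0.16² + 0.09² = 0.4225 + 0.0064 + 0.0004 + 0.0256 + 0.0081 = 0.4630
B_A = 1 / 0.4630 = 2.1598
Σp_Cᵢ² = 0.30² + 0.34² + 0.02² + 0.19² + 0.15² = 0.0900 + 0.1156 + 0.0004 + 0.0361 + 0.0225 = 0.2646
B_C = 1 / 0.2646 = 3.7793
Σp_Dᵢ² = 0.26² + 0.35² + 0.02² + 0.35² + 0.02² = 0.0676 + 0.1225 + 0.0004 + 0.1225 + 0.0004 = 0.3134
B_D = 1 / 0.3134 = 3.1908
Highest B → broadest niche (most generalist): Species C (B = 3.78).

Species C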